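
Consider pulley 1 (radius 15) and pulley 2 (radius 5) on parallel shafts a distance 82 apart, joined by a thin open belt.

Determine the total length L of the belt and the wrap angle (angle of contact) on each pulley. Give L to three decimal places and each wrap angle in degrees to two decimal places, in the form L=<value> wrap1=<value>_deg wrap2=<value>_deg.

open belt: β = asin((r2−r1)/C) = asin(-10/82) = -7.0047°
wrap1 = π − 2β = 194.0095°
wrap2 = π + 2β = 165.9905°
tangent length = C·cosβ = 81.3880
L = r1·wrap1 + r2·wrap2 + 2·C·cosβ = 15·3.3861 + 5·2.8971 + 2·81.3880 = 228.0529

L=228.053 wrap1=194.01_deg wrap2=165.99_deg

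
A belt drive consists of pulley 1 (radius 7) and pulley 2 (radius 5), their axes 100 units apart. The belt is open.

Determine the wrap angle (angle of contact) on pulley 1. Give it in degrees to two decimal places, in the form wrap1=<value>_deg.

open belt: β = asin((r2−r1)/C) = asin(-2/100) = -1.1460°
wrap1 = π − 2β = 182.2920°
wrap2 = π + 2β = 177.7080°

wrap1=182.29_deg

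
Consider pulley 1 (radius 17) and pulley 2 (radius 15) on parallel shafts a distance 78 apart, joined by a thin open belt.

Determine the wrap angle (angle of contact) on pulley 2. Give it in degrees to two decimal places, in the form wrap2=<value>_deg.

wrap2=177.06_deg

open belt: β = asin((r2−r1)/C) = asin(-2/78) = -1.4693°
wrap1 = π − 2β = 182.9386°
wrap2 = π + 2β = 177.0614°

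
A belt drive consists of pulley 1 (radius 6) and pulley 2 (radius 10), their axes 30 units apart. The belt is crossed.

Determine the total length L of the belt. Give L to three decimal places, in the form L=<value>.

crossed belt: β = asin((r1+r2)/C) = asin(16/30) = 32.2310°
wrap1 = wrap2 = π + 2β = 244.4619°
tangent length = C·cosβ = 25.3772
L = (r1+r2)·wrap + 2·C·cosβ = 16·4.2667 + 2·25.3772 = 119.0210

L=119.021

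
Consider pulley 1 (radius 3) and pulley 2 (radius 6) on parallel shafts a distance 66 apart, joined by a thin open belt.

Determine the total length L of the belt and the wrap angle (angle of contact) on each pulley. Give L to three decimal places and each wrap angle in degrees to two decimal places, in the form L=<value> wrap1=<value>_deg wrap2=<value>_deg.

open belt: β = asin((r2−r1)/C) = asin(3/66) = 2.6053°
wrap1 = π − 2β = 174.7895°
wrap2 = π + 2β = 185.2105°
tangent length = C·cosβ = 65.9318
L = r1·wrap1 + r2·wrap2 + 2·C·cosβ = 3·3.0507 + 6·3.2325 + 2·65.9318 = 160.4107

L=160.411 wrap1=174.79_deg wrap2=185.21_deg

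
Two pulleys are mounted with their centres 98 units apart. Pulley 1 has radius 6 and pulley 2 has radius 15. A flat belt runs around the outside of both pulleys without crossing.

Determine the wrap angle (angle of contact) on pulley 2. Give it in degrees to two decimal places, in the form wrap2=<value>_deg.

wrap2=190.54_deg

open belt: β = asin((r2−r1)/C) = asin(9/98) = 5.2693°
wrap1 = π − 2β = 169.4614°
wrap2 = π + 2β = 190.5386°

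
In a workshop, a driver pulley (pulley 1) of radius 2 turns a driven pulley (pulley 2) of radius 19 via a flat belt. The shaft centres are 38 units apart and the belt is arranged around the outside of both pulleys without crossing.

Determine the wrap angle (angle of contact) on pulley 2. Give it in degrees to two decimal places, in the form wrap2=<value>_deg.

open belt: β = asin((r2−r1)/C) = asin(17/38) = 26.5750°
wrap1 = π − 2β = 126.8501°
wrap2 = π + 2β = 233.1499°

wrap2=233.15_deg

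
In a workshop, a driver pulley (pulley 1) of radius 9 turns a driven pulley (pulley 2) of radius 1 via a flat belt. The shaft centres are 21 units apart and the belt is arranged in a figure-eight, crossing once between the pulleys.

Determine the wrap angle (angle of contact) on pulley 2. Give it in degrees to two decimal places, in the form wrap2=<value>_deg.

wrap2=236.87_deg

crossed belt: β = asin((r1+r2)/C) = asin(10/21) = 28.4369°
wrap1 = wrap2 = π + 2β = 236.8738°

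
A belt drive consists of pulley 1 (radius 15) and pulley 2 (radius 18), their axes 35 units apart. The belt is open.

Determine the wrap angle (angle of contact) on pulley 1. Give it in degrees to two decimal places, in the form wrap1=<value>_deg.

wrap1=170.17_deg

open belt: β = asin((r2−r1)/C) = asin(3/35) = 4.9171°
wrap1 = π − 2β = 170.1658°
wrap2 = π + 2β = 189.8342°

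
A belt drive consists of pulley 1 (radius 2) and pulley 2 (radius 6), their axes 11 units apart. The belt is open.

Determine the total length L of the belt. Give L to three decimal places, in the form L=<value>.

L=48.604

open belt: β = asin((r2−r1)/C) = asin(4/11) = 21.3237°
wrap1 = π − 2β = 137.3526°
wrap2 = π + 2β = 222.6474°
tangent length = C·cosβ = 10.2470
L = r1·wrap1 + r2·wrap2 + 2·C·cosβ = 2·2.3973 + 6·3.8859 + 2·10.2470 = 48.6040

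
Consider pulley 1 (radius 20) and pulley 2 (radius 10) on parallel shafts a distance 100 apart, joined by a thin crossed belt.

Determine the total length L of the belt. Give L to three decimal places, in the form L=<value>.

L=303.317

crossed belt: β = asin((r1+r2)/C) = asin(30/100) = 17.4576°
wrap1 = wrap2 = π + 2β = 214.9152°
tangent length = C·cosβ = 95.3939
L = (r1+r2)·wrap + 2·C·cosβ = 30·3.7510 + 2·95.3939 = 303.3172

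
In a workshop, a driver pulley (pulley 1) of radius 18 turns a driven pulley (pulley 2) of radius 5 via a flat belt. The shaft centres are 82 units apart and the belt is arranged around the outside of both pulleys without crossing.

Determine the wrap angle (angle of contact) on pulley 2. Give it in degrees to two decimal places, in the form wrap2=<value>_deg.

wrap2=161.76_deg

open belt: β = asin((r2−r1)/C) = asin(-13/82) = -9.1220°
wrap1 = π − 2β = 198.2439°
wrap2 = π + 2β = 161.7561°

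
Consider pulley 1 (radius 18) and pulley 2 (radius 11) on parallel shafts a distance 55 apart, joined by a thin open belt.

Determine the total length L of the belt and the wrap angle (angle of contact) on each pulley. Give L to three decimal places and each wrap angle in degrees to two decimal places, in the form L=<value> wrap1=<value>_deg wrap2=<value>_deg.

open belt: β = asin((r2−r1)/C) = asin(-7/55) = -7.3120°
wrap1 = π − 2β = 194.6240°
wrap2 = π + 2β = 165.3760°
tangent length = C·cosβ = 54.5527
L = r1·wrap1 + r2·wrap2 + 2·C·cosβ = 18·3.3968 + 11·2.8864 + 2·54.5527 = 201.9983

L=201.998 wrap1=194.62_deg wrap2=165.38_deg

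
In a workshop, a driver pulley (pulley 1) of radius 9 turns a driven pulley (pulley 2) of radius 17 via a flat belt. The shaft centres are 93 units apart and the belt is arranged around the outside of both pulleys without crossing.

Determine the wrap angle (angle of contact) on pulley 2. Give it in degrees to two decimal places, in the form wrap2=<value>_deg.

wrap2=189.87_deg

open belt: β = asin((r2−r1)/C) = asin(8/93) = 4.9348°
wrap1 = π − 2β = 170.1305°
wrap2 = π + 2β = 189.8695°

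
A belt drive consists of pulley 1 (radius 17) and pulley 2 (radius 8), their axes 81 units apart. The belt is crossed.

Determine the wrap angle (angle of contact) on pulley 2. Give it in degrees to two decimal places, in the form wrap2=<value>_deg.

wrap2=215.95_deg

crossed belt: β = asin((r1+r2)/C) = asin(25/81) = 17.9774°
wrap1 = wrap2 = π + 2β = 215.9548°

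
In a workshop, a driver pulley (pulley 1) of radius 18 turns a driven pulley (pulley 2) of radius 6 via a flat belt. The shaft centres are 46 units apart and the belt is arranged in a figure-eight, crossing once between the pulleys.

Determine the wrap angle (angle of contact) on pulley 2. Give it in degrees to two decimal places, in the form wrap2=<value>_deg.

wrap2=242.90_deg

crossed belt: β = asin((r1+r2)/C) = asin(24/46) = 31.4490°
wrap1 = wrap2 = π + 2β = 242.8980°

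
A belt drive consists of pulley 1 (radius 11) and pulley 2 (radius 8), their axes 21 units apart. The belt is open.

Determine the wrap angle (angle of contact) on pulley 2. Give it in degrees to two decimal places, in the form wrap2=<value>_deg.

wrap2=163.57_deg

open belt: β = asin((r2−r1)/C) = asin(-3/21) = -8.2132°
wrap1 = π − 2β = 196.4264°
wrap2 = π + 2β = 163.5736°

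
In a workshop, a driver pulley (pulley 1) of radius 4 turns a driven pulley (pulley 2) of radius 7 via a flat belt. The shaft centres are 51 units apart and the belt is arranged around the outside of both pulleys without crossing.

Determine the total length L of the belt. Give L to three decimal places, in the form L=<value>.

open belt: β = asin((r2−r1)/C) = asin(3/51) = 3.3723°
wrap1 = π − 2β = 173.2554°
wrap2 = π + 2β = 186.7446°
tangent length = C·cosβ = 50.9117
L = r1·wrap1 + r2·wrap2 + 2·C·cosβ = 4·3.0239 + 7·3.2593 + 2·50.9117 = 136.7340

L=136.734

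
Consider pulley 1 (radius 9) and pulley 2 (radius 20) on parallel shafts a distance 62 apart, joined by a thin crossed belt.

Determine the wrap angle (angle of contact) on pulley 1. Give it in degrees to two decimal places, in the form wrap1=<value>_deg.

crossed belt: β = asin((r1+r2)/C) = asin(29/62) = 27.8878°
wrap1 = wrap2 = π + 2β = 235.7756°

wrap1=235.78_deg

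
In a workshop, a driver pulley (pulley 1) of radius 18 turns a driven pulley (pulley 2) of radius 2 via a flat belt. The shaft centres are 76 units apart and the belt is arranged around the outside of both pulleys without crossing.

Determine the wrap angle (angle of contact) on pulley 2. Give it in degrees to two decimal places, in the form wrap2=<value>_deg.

open belt: β = asin((r2−r1)/C) = asin(-16/76) = -12.1532°
wrap1 = π − 2β = 204.3064°
wrap2 = π + 2β = 155.6936°

wrap2=155.69_deg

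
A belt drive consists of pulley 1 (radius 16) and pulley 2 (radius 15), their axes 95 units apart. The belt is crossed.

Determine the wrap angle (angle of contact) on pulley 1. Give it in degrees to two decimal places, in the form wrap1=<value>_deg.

wrap1=218.09_deg

crossed belt: β = asin((r1+r2)/C) = asin(31/95) = 19.0453°
wrap1 = wrap2 = π + 2β = 218.0906°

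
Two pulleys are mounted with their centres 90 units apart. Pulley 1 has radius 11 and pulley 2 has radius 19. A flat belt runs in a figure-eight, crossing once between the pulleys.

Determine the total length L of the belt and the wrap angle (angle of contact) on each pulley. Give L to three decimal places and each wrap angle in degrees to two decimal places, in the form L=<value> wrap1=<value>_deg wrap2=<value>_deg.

crossed belt: β = asin((r1+r2)/C) = asin(30/90) = 19.4712°
wrap1 = wrap2 = π + 2β = 218.9424°
tangent length = C·cosβ = 84.8528
L = (r1+r2)·wrap + 2·C·cosβ = 30·3.8213 + 2·84.8528 = 284.3436

L=284.344 wrap1=218.94_deg wrap2=218.94_deg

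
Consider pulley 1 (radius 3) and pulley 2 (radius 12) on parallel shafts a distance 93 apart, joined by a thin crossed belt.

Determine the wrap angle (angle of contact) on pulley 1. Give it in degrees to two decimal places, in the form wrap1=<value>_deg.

crossed belt: β = asin((r1+r2)/C) = asin(15/93) = 9.2818°
wrap1 = wrap2 = π + 2β = 198.5636°

wrap1=198.56_deg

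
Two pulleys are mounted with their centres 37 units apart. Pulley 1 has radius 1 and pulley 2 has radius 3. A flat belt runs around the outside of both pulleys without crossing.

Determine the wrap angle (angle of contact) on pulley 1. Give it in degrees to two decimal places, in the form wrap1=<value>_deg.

wrap1=173.80_deg

open belt: β = asin((r2−r1)/C) = asin(2/37) = 3.0986°
wrap1 = π − 2β = 173.8028°
wrap2 = π + 2β = 186.1972°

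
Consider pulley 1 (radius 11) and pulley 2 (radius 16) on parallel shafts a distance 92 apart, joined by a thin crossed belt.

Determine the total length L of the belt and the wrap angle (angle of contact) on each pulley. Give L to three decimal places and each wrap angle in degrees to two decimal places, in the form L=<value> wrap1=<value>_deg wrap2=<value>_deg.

crossed belt: β = asin((r1+r2)/C) = asin(27/92) = 17.0663°
wrap1 = wrap2 = π + 2β = 214.1326°
tangent length = C·cosβ = 87.9488
L = (r1+r2)·wrap + 2·C·cosβ = 27·3.7373 + 2·87.9488 = 276.8053

L=276.805 wrap1=214.13_deg wrap2=214.13_deg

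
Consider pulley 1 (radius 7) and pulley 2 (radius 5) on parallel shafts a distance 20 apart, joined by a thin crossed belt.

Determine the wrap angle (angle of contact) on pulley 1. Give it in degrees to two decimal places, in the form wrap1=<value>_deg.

crossed belt: β = asin((r1+r2)/C) = asin(12/20) = 36.8699°
wrap1 = wrap2 = π + 2β = 253.7398°

wrap1=253.74_deg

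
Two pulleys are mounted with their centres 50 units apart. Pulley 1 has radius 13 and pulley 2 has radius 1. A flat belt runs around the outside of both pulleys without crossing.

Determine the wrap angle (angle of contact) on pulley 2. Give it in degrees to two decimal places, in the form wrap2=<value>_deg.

open belt: β = asin((r2−r1)/C) = asin(-12/50) = -13.8865°
wrap1 = π − 2β = 207.7731°
wrap2 = π + 2β = 152.2269°

wrap2=152.23_deg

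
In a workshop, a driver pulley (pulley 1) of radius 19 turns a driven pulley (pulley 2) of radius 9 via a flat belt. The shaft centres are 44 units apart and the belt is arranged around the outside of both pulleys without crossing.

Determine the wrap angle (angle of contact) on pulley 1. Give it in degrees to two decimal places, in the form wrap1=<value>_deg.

wrap1=206.27_deg

open belt: β = asin((r2−r1)/C) = asin(-10/44) = -13.1366°
wrap1 = π − 2β = 206.2731°
wrap2 = π + 2β = 153.7269°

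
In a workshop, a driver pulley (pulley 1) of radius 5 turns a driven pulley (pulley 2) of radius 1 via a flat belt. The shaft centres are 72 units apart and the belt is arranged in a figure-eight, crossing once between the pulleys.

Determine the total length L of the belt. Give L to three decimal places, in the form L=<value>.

crossed belt: β = asin((r1+r2)/C) = asin(6/72) = 4.7802°
wrap1 = wrap2 = π + 2β = 189.5604°
tangent length = C·cosβ = 71.7496
L = (r1+r2)·wrap + 2·C·cosβ = 6·3.3085 + 2·71.7496 = 163.3498

L=163.350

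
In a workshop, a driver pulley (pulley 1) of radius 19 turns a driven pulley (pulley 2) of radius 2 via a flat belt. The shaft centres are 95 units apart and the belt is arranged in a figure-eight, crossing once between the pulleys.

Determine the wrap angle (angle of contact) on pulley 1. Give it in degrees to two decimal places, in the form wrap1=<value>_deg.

crossed belt: β = asin((r1+r2)/C) = asin(21/95) = 12.7709°
wrap1 = wrap2 = π + 2β = 205.5417°

wrap1=205.54_deg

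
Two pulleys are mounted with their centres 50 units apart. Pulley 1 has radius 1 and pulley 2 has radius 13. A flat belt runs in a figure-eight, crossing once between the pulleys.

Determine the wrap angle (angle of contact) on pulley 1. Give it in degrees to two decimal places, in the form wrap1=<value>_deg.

wrap1=212.52_deg

crossed belt: β = asin((r1+r2)/C) = asin(14/50) = 16.2602°
wrap1 = wrap2 = π + 2β = 212.5204°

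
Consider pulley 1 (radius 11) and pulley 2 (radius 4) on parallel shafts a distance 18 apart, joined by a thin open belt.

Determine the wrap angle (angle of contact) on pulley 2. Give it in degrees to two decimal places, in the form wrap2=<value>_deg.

open belt: β = asin((r2−r1)/C) = asin(-7/18) = -22.8854°
wrap1 = π − 2β = 225.7708°
wrap2 = π + 2β = 134.2292°

wrap2=134.23_deg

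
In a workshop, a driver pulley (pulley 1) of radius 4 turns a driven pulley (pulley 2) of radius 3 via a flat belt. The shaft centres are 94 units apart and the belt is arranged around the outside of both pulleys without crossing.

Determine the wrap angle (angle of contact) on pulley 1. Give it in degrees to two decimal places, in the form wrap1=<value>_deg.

wrap1=181.22_deg

open belt: β = asin((r2−r1)/C) = asin(-1/94) = -0.6095°
wrap1 = π − 2β = 181.2191°
wrap2 = π + 2β = 178.7809°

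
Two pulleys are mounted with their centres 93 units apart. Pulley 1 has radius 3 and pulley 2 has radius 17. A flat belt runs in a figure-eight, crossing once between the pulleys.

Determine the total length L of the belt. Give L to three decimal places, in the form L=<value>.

L=253.150

crossed belt: β = asin((r1+r2)/C) = asin(20/93) = 12.4187°
wrap1 = wrap2 = π + 2β = 204.8374°
tangent length = C·cosβ = 90.8240
L = (r1+r2)·wrap + 2·C·cosβ = 20·3.5751 + 2·90.8240 = 253.1497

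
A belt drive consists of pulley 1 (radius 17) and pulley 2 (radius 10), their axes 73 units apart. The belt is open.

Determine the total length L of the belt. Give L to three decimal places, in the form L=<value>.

L=231.495

open belt: β = asin((r2−r1)/C) = asin(-7/73) = -5.5026°
wrap1 = π − 2β = 191.0051°
wrap2 = π + 2β = 168.9949°
tangent length = C·cosβ = 72.6636
L = r1·wrap1 + r2·wrap2 + 2·C·cosβ = 17·3.3337 + 10·2.9495 + 2·72.6636 = 231.4948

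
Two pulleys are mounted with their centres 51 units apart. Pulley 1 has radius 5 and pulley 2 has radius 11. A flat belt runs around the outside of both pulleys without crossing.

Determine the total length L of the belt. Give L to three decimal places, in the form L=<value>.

L=152.972

open belt: β = asin((r2−r1)/C) = asin(6/51) = 6.7563°
wrap1 = π − 2β = 166.4873°
wrap2 = π + 2β = 193.5127°
tangent length = C·cosβ = 50.6458
L = r1·wrap1 + r2·wrap2 + 2·C·cosβ = 5·2.9058 + 11·3.3774 + 2·50.6458 = 152.9722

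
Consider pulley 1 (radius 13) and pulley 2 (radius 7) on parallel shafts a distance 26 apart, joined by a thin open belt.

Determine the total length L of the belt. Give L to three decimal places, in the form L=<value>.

open belt: β = asin((r2−r1)/C) = asin(-6/26) = -13.3424°
wrap1 = π − 2β = 206.6847°
wrap2 = π + 2β = 153.3153°
tangent length = C·cosβ = 25.2982
L = r1·wrap1 + r2·wrap2 + 2·C·cosβ = 13·3.6073 + 7·2.6759 + 2·25.2982 = 116.2227

L=116.223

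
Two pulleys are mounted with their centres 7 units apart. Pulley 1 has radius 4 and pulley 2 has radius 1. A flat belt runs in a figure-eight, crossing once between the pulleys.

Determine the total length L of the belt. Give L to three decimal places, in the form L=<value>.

L=33.462

crossed belt: β = asin((r1+r2)/C) = asin(5/7) = 45.5847°
wrap1 = wrap2 = π + 2β = 271.1694°
tangent length = C·cosβ = 4.8990
L = (r1+r2)·wrap + 2·C·cosβ = 5·4.7328 + 2·4.8990 = 33.4620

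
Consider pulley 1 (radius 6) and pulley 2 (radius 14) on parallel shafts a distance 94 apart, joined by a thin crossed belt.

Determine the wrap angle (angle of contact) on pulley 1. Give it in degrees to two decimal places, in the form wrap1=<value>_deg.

crossed belt: β = asin((r1+r2)/C) = asin(20/94) = 12.2845°
wrap1 = wrap2 = π + 2β = 204.5690°

wrap1=204.57_deg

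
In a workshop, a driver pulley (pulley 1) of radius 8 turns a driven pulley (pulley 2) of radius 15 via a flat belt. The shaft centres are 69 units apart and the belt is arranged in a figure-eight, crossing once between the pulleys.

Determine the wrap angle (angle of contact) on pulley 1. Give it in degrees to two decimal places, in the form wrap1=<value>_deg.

wrap1=218.94_deg

crossed belt: β = asin((r1+r2)/C) = asin(23/69) = 19.4712°
wrap1 = wrap2 = π + 2β = 218.9424°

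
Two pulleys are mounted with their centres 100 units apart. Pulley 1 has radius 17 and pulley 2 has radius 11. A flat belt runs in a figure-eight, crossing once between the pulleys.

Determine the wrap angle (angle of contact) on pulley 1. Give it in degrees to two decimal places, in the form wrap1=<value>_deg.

wrap1=212.52_deg

crossed belt: β = asin((r1+r2)/C) = asin(28/100) = 16.2602°
wrap1 = wrap2 = π + 2β = 212.5204°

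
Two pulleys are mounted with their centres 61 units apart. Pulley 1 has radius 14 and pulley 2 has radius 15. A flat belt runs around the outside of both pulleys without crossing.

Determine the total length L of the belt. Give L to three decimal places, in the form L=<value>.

L=213.123

open belt: β = asin((r2−r1)/C) = asin(1/61) = 0.9393°
wrap1 = π − 2β = 178.1214°
wrap2 = π + 2β = 181.8786°
tangent length = C·cosβ = 60.9918
L = r1·wrap1 + r2·wrap2 + 2·C·cosβ = 14·3.1088 + 15·3.1744 + 2·60.9918 = 213.1226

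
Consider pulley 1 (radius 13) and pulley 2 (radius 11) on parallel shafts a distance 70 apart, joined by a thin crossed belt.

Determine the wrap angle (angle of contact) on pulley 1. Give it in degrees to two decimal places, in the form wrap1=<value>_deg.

wrap1=220.10_deg

crossed belt: β = asin((r1+r2)/C) = asin(24/70) = 20.0510°
wrap1 = wrap2 = π + 2β = 220.1021°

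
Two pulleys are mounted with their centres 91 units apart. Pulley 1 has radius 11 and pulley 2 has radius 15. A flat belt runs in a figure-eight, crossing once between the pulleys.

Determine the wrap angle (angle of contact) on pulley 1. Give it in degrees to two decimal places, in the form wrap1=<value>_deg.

wrap1=213.20_deg

crossed belt: β = asin((r1+r2)/C) = asin(26/91) = 16.6015°
wrap1 = wrap2 = π + 2β = 213.2031°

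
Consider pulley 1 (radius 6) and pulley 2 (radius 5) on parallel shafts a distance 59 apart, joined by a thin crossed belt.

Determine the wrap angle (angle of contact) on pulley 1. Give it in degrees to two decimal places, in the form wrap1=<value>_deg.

crossed belt: β = asin((r1+r2)/C) = asin(11/59) = 10.7451°
wrap1 = wrap2 = π + 2β = 201.4903°

wrap1=201.49_deg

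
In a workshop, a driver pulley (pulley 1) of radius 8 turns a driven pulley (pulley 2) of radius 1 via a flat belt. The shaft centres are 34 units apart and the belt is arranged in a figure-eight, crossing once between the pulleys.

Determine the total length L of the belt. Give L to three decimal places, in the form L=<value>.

L=98.671

crossed belt: β = asin((r1+r2)/C) = asin(9/34) = 15.3495°
wrap1 = wrap2 = π + 2β = 210.6990°
tangent length = C·cosβ = 32.7872
L = (r1+r2)·wrap + 2·C·cosβ = 9·3.6774 + 2·32.7872 = 98.6709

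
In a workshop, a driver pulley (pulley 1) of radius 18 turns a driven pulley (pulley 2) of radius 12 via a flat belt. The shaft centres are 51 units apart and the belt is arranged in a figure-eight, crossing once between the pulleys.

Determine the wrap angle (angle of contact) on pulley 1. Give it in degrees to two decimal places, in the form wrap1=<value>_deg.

crossed belt: β = asin((r1+r2)/C) = asin(30/51) = 36.0319°
wrap1 = wrap2 = π + 2β = 252.0638°

wrap1=252.06_deg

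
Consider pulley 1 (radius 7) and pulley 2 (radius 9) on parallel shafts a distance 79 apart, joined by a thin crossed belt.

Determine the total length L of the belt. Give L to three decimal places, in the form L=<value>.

crossed belt: β = asin((r1+r2)/C) = asin(16/79) = 11.6850°
wrap1 = wrap2 = π + 2β = 203.3701°
tangent length = C·cosβ = 77.3628
L = (r1+r2)·wrap + 2·C·cosβ = 16·3.5495 + 2·77.3628 = 211.5172

L=211.517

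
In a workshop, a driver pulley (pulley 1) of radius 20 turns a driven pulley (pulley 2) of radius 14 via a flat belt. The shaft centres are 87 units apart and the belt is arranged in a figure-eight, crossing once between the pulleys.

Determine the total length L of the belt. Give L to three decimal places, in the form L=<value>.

L=294.279

crossed belt: β = asin((r1+r2)/C) = asin(34/87) = 23.0046°
wrap1 = wrap2 = π + 2β = 226.0091°
tangent length = C·cosβ = 80.0812
L = (r1+r2)·wrap + 2·C·cosβ = 34·3.9446 + 2·80.0812 = 294.2789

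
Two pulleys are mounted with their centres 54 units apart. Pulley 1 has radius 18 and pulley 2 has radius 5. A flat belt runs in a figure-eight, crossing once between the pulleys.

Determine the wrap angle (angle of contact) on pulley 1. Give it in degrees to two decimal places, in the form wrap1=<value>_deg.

wrap1=230.42_deg

crossed belt: β = asin((r1+r2)/C) = asin(23/54) = 25.2093°
wrap1 = wrap2 = π + 2β = 230.4186°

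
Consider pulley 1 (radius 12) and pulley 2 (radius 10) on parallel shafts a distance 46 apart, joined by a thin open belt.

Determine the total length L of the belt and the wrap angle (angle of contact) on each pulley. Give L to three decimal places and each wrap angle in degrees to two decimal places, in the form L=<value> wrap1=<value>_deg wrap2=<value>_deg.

L=161.202 wrap1=184.98_deg wrap2=175.02_deg

open belt: β = asin((r2−r1)/C) = asin(-2/46) = -2.4919°
wrap1 = π − 2β = 184.9838°
wrap2 = π + 2β = 175.0162°
tangent length = C·cosβ = 45.9565
L = r1·wrap1 + r2·wrap2 + 2·C·cosβ = 12·3.2286 + 10·3.0546 + 2·45.9565 = 161.2020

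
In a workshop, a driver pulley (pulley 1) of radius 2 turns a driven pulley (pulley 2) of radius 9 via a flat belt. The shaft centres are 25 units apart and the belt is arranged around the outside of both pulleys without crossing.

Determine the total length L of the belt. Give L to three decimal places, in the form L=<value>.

L=86.531

open belt: β = asin((r2−r1)/C) = asin(7/25) = 16.2602°
wrap1 = π − 2β = 147.4796°
wrap2 = π + 2β = 212.5204°
tangent length = C·cosβ = 24.0000
L = r1·wrap1 + r2·wrap2 + 2·C·cosβ = 2·2.5740 + 9·3.7092 + 2·24.0000 = 86.5306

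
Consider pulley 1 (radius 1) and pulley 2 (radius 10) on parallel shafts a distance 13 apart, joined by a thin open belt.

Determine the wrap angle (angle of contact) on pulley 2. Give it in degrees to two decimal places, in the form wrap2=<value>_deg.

open belt: β = asin((r2−r1)/C) = asin(9/13) = 43.8131°
wrap1 = π − 2β = 92.3739°
wrap2 = π + 2β = 267.6261°

wrap2=267.63_deg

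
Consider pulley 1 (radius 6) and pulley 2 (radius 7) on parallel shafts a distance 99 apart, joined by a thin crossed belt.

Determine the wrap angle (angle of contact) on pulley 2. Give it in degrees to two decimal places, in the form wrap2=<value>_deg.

wrap2=195.09_deg

crossed belt: β = asin((r1+r2)/C) = asin(13/99) = 7.5455°
wrap1 = wrap2 = π + 2β = 195.0910°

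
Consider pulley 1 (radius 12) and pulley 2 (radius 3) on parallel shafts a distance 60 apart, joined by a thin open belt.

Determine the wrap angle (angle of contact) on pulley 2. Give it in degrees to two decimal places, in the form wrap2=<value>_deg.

wrap2=162.75_deg

open belt: β = asin((r2−r1)/C) = asin(-9/60) = -8.6269°
wrap1 = π − 2β = 197.2539°
wrap2 = π + 2β = 162.7461°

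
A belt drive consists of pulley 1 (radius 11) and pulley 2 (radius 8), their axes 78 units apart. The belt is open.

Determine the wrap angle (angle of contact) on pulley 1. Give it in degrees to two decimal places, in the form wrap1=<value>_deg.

wrap1=184.41_deg

open belt: β = asin((r2−r1)/C) = asin(-3/78) = -2.2042°
wrap1 = π − 2β = 184.4085°
wrap2 = π + 2β = 175.5915°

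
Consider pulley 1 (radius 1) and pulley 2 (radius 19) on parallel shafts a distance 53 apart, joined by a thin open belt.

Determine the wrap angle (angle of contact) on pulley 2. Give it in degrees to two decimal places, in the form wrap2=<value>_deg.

open belt: β = asin((r2−r1)/C) = asin(18/53) = 19.8539°
wrap1 = π − 2β = 140.2922°
wrap2 = π + 2β = 219.7078°

wrap2=219.71_deg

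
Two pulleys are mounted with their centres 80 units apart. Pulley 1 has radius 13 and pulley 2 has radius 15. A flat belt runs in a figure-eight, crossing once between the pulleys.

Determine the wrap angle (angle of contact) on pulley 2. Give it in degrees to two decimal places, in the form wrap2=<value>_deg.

crossed belt: β = asin((r1+r2)/C) = asin(28/80) = 20.4873°
wrap1 = wrap2 = π + 2β = 220.9746°

wrap2=220.97_deg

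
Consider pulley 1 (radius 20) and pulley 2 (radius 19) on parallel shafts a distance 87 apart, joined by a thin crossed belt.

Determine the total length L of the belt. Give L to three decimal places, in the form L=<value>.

L=314.317

crossed belt: β = asin((r1+r2)/C) = asin(39/87) = 26.6331°
wrap1 = wrap2 = π + 2β = 233.2662°
tangent length = C·cosβ = 77.7689
L = (r1+r2)·wrap + 2·C·cosβ = 39·4.0713 + 2·77.7689 = 314.3171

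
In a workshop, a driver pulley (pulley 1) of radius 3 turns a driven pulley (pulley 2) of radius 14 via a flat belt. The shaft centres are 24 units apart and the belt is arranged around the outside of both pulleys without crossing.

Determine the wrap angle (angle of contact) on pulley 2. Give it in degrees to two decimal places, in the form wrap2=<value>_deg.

wrap2=234.56_deg

open belt: β = asin((r2−r1)/C) = asin(11/24) = 27.2796°
wrap1 = π − 2β = 125.4408°
wrap2 = π + 2β = 234.5592°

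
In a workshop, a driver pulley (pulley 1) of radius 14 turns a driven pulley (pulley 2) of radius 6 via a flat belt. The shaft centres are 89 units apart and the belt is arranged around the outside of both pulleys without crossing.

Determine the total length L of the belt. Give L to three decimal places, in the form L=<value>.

open belt: β = asin((r2−r1)/C) = asin(-8/89) = -5.1571°
wrap1 = π − 2β = 190.3143°
wrap2 = π + 2β = 169.6857°
tangent length = C·cosβ = 88.6397
L = r1·wrap1 + r2·wrap2 + 2·C·cosβ = 14·3.3216 + 6·2.9616 + 2·88.6397 = 241.5514

L=241.551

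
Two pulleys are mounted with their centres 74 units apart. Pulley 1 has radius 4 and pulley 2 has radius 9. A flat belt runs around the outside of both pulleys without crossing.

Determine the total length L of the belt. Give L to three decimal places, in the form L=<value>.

L=189.179

open belt: β = asin((r2−r1)/C) = asin(5/74) = 3.8743°
wrap1 = π − 2β = 172.2514°
wrap2 = π + 2β = 187.7486°
tangent length = C·cosβ = 73.8309
L = r1·wrap1 + r2·wrap2 + 2·C·cosβ = 4·3.0064 + 9·3.2768 + 2·73.8309 = 189.1787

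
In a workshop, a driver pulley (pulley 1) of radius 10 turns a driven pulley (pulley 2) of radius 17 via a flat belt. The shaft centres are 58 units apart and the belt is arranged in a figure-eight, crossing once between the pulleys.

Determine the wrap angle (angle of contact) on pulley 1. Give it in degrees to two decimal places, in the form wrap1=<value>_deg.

wrap1=235.49_deg

crossed belt: β = asin((r1+r2)/C) = asin(27/58) = 27.7437°
wrap1 = wrap2 = π + 2β = 235.4874°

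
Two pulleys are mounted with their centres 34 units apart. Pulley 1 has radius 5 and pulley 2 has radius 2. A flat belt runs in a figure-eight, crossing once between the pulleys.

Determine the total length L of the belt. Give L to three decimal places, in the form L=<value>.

L=91.437

crossed belt: β = asin((r1+r2)/C) = asin(7/34) = 11.8812°
wrap1 = wrap2 = π + 2β = 203.7623°
tangent length = C·cosβ = 33.2716
L = (r1+r2)·wrap + 2·C·cosβ = 7·3.5563 + 2·33.2716 = 91.4375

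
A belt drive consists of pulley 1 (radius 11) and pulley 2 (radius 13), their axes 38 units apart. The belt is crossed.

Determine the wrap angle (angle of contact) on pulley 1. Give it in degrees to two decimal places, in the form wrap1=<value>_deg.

crossed belt: β = asin((r1+r2)/C) = asin(24/38) = 39.1667°
wrap1 = wrap2 = π + 2β = 258.3334°

wrap1=258.33_deg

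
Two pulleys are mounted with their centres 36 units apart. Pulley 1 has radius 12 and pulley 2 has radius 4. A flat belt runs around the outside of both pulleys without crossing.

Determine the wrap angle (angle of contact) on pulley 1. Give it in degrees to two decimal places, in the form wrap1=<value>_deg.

wrap1=205.68_deg

open belt: β = asin((r2−r1)/C) = asin(-8/36) = -12.8396°
wrap1 = π − 2β = 205.6792°
wrap2 = π + 2β = 154.3208°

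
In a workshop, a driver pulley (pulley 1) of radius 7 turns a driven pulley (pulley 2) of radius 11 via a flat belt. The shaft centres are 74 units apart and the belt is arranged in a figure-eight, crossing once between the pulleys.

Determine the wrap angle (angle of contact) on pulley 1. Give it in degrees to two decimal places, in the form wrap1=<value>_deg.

crossed belt: β = asin((r1+r2)/C) = asin(18/74) = 14.0780°
wrap1 = wrap2 = π + 2β = 208.1561°

wrap1=208.16_deg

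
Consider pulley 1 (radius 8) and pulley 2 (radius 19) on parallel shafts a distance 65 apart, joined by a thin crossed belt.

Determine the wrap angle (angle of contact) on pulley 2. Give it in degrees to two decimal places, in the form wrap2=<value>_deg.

crossed belt: β = asin((r1+r2)/C) = asin(27/65) = 24.5435°
wrap1 = wrap2 = π + 2β = 229.0871°

wrap2=229.09_deg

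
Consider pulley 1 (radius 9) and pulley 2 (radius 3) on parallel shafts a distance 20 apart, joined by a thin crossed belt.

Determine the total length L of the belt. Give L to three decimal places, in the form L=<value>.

L=85.143

crossed belt: β = asin((r1+r2)/C) = asin(12/20) = 36.8699°
wrap1 = wrap2 = π + 2β = 253.7398°
tangent length = C·cosβ = 16.0000
L = (r1+r2)·wrap + 2·C·cosβ = 12·4.4286 + 2·16.0000 = 85.1431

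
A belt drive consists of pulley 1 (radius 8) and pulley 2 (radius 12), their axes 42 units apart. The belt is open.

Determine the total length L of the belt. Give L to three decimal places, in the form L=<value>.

L=147.213

open belt: β = asin((r2−r1)/C) = asin(4/42) = 5.4650°
wrap1 = π − 2β = 169.0700°
wrap2 = π + 2β = 190.9300°
tangent length = C·cosβ = 41.8091
L = r1·wrap1 + r2·wrap2 + 2·C·cosβ = 8·2.9508 + 12·3.3324 + 2·41.8091 = 147.2131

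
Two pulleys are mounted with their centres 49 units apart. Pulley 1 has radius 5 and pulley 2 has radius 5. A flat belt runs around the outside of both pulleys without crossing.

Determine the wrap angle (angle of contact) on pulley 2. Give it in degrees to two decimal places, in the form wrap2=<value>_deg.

open belt: β = asin((r2−r1)/C) = asin(0/49) = 0.0000°
wrap1 = π − 2β = 180.0000°
wrap2 = π + 2β = 180.0000°

wrap2=180.00_deg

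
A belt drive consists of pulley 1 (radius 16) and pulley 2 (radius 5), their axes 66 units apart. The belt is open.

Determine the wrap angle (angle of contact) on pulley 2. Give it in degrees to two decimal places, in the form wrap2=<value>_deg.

open belt: β = asin((r2−r1)/C) = asin(-11/66) = -9.5941°
wrap1 = π − 2β = 199.1881°
wrap2 = π + 2β = 160.8119°

wrap2=160.81_deg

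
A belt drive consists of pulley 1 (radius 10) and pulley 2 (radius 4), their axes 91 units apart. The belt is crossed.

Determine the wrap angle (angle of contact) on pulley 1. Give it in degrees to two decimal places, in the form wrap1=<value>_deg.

crossed belt: β = asin((r1+r2)/C) = asin(14/91) = 8.8499°
wrap1 = wrap2 = π + 2β = 197.6998°

wrap1=197.70_deg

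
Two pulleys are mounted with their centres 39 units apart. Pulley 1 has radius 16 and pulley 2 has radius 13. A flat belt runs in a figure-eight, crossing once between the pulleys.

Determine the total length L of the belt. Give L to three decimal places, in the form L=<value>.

crossed belt: β = asin((r1+r2)/C) = asin(29/39) = 48.0381°
wrap1 = wrap2 = π + 2β = 276.0762°
tangent length = C·cosβ = 26.0768
L = (r1+r2)·wrap + 2·C·cosβ = 29·4.8184 + 2·26.0768 = 191.8884

L=191.888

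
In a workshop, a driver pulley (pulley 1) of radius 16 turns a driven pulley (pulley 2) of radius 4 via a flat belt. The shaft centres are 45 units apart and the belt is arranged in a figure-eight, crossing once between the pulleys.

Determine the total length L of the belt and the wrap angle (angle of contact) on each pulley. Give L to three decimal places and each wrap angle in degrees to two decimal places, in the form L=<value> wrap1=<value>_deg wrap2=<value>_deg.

L=161.877 wrap1=232.78_deg wrap2=232.78_deg

crossed belt: β = asin((r1+r2)/C) = asin(20/45) = 26.3878°
wrap1 = wrap2 = π + 2β = 232.7756°
tangent length = C·cosβ = 40.3113
L = (r1+r2)·wrap + 2·C·cosβ = 20·4.0627 + 2·40.3113 = 161.8766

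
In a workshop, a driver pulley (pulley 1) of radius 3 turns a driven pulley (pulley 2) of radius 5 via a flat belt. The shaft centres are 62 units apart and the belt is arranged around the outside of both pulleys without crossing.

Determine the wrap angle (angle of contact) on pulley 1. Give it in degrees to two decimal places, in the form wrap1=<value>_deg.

open belt: β = asin((r2−r1)/C) = asin(2/62) = 1.8486°
wrap1 = π − 2β = 176.3029°
wrap2 = π + 2β = 183.6971°

wrap1=176.30_deg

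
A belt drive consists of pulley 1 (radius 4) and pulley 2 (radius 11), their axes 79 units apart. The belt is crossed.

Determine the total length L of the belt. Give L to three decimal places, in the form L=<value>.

L=207.981

crossed belt: β = asin((r1+r2)/C) = asin(15/79) = 10.9454°
wrap1 = wrap2 = π + 2β = 201.8908°
tangent length = C·cosβ = 77.5629
L = (r1+r2)·wrap + 2·C·cosβ = 15·3.5237 + 2·77.5629 = 207.9806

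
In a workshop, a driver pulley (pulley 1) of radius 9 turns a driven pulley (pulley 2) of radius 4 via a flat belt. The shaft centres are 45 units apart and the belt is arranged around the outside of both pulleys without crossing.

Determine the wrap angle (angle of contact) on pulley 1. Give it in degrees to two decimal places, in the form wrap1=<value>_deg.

open belt: β = asin((r2−r1)/C) = asin(-5/45) = -6.3794°
wrap1 = π − 2β = 192.7587°
wrap2 = π + 2β = 167.2413°

wrap1=192.76_deg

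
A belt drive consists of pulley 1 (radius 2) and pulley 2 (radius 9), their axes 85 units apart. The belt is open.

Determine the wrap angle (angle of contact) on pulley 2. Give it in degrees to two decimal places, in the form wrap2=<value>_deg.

open belt: β = asin((r2−r1)/C) = asin(7/85) = 4.7238°
wrap1 = π − 2β = 170.5523°
wrap2 = π + 2β = 189.4477°

wrap2=189.45_deg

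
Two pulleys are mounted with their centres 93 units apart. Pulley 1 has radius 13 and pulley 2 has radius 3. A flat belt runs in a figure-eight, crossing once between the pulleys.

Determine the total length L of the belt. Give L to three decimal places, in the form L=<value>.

crossed belt: β = asin((r1+r2)/C) = asin(16/93) = 9.9066°
wrap1 = wrap2 = π + 2β = 199.8133°
tangent length = C·cosβ = 91.6133
L = (r1+r2)·wrap + 2·C·cosβ = 16·3.4874 + 2·91.6133 = 239.0250

L=239.025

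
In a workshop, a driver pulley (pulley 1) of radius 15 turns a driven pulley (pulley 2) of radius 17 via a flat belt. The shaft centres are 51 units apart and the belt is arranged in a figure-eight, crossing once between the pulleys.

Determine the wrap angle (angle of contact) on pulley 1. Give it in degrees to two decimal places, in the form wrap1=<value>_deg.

crossed belt: β = asin((r1+r2)/C) = asin(32/51) = 38.8623°
wrap1 = wrap2 = π + 2β = 257.7246°

wrap1=257.72_deg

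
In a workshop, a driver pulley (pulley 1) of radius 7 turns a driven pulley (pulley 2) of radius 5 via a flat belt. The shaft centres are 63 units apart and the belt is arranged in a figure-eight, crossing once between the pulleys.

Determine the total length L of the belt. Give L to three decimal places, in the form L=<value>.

L=165.992

crossed belt: β = asin((r1+r2)/C) = asin(12/63) = 10.9806°
wrap1 = wrap2 = π + 2β = 201.9612°
tangent length = C·cosβ = 61.8466
L = (r1+r2)·wrap + 2·C·cosβ = 12·3.5249 + 2·61.8466 = 165.9918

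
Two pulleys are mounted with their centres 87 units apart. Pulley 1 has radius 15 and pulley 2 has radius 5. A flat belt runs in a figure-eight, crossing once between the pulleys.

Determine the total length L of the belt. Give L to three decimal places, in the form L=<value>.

L=241.450

crossed belt: β = asin((r1+r2)/C) = asin(20/87) = 13.2903°
wrap1 = wrap2 = π + 2β = 206.5806°
tangent length = C·cosβ = 84.6699
L = (r1+r2)·wrap + 2·C·cosβ = 20·3.6055 + 2·84.6699 = 241.4501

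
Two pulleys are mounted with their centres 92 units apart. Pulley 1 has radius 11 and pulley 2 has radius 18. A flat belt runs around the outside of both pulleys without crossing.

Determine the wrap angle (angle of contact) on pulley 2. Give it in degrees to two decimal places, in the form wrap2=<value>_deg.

wrap2=188.73_deg

open belt: β = asin((r2−r1)/C) = asin(7/92) = 4.3637°
wrap1 = π − 2β = 171.2726°
wrap2 = π + 2β = 188.7274°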